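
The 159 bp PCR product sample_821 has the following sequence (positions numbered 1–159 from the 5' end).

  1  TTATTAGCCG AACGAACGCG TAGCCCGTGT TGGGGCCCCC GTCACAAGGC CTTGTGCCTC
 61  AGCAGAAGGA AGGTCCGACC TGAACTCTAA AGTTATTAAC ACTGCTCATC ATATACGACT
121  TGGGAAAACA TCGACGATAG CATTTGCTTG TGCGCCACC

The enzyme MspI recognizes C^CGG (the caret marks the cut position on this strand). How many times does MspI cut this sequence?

0

No occurrence of CCGG is present in the sequence.
MspI does not cut: 0 sites.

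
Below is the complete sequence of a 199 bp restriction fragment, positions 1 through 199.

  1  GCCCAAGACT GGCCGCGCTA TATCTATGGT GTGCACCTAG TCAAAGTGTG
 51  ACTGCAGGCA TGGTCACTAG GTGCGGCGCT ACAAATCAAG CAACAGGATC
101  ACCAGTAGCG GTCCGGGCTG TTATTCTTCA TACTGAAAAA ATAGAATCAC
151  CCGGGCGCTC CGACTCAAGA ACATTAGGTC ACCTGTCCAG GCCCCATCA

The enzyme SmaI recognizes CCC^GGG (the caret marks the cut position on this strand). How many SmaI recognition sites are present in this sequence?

CCCGGG occurs starting at position 150.
SmaI cuts at 1 site.

1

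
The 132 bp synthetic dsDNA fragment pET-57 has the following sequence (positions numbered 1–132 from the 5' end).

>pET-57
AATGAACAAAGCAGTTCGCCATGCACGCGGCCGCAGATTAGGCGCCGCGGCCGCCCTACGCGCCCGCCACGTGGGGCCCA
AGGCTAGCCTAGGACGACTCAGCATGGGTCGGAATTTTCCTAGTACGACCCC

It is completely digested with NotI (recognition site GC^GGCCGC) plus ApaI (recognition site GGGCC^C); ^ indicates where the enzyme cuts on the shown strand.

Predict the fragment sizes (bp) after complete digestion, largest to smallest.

54, 30, 28, 20 bp

NotI sites (GCGGCCGC) start at positions 27, 47.
NotI cuts after base 2 of each site, so after positions 28, 48.
The ApaI site (GGGCCC) starts at position 74.
ApaI cuts after base 5 of each site (before the last base), so after position 78.
Combined cut positions: 28, 48, 78.
Linear molecule, 3 cuts → 4 fragments:
  1–28 → 28 bp
  29–48 → 20 bp
  49–78 → 30 bp
  79–132 → 54 bp
Sorted largest to smallest: 54, 30, 28, 20 bp.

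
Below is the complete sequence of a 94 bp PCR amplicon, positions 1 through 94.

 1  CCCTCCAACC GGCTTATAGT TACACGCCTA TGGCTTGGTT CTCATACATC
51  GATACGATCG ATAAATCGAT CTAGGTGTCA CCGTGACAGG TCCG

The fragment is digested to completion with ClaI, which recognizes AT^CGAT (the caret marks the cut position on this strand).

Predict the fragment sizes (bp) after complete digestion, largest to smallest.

ClaI sites (ATCGAT) start at positions 48, 57, 65.
ClaI cuts after base 2 of each site, so after positions 49, 58, 66.
Linear molecule, 3 cuts → 4 fragments:
  1–49 → 49 bp
  50–58 → 9 bp
  59–66 → 8 bp
  67–94 → 28 bp
Sorted largest to smallest: 49, 28, 9, 8 bp.

49, 28, 9, 8 bp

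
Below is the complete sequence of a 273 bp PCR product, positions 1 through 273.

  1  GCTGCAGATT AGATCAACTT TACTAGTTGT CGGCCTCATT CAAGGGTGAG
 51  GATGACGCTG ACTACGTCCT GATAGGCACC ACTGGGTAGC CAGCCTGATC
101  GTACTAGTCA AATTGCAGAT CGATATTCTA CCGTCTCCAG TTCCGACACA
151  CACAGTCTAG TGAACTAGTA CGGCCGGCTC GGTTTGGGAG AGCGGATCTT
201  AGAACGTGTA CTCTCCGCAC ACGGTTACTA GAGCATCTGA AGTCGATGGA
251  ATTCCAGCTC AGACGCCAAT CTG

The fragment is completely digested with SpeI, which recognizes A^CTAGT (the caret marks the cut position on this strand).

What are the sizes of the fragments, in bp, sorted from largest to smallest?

109, 81, 61, 22 bp

SpeI sites (ACTAGT) start at positions 22, 103, 164.
SpeI cuts after the first base of each site, so after positions 22, 103, 164.
Linear molecule, 3 cuts → 4 fragments:
  1–22 → 22 bp
  23–103 → 81 bp
  104–164 → 61 bp
  165–273 → 109 bp
Sorted largest to smallest: 109, 81, 61, 22 bp.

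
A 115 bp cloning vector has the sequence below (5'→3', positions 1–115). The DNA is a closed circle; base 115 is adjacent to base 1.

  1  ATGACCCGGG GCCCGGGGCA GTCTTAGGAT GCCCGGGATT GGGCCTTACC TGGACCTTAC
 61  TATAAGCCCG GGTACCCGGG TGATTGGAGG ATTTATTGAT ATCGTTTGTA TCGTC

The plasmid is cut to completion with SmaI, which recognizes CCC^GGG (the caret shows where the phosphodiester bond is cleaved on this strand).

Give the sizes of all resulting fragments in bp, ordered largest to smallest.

45, 35, 20, 8, 7 bp

SmaI sites (CCCGGG) start at positions 5, 12, 32, 67, 75.
SmaI cuts after base 3 of each site, so after positions 7, 14, 34, 69, 77.
Circular molecule, 5 cuts → 5 fragments:
  8–14 → 7 bp
  15–34 → 20 bp
  35–69 → 35 bp
  70–77 → 8 bp
  78–115 then 1–7 → 38 + 7 = 45 bp
Sorted largest to smallest: 45, 35, 20, 8, 7 bp.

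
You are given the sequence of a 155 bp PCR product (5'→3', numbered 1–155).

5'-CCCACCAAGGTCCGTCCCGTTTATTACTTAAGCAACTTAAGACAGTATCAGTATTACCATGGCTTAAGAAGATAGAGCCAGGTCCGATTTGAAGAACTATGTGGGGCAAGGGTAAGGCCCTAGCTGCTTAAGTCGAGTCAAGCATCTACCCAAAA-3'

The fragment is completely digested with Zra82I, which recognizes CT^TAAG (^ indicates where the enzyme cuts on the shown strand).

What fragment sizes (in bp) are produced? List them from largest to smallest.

Zra82I sites (CTTAAG) start at positions 27, 36, 63, 127.
Zra82I cuts after base 2 of each site, so after positions 28, 37, 64, 128.
Linear molecule, 4 cuts → 5 fragments:
  1–28 → 28 bp
  29–37 → 9 bp
  38–64 → 27 bp
  65–128 → 64 bp
  129–155 → 27 bp
Sorted largest to smallest: 64, 28, 27, 27, 9 bp.

64, 28, 27, 27, 9 bp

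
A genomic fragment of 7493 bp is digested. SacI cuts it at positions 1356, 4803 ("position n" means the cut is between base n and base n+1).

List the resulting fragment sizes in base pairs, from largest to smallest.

Linear molecule, 2 cuts → 3 fragments:
  1356 − 0 = 1356 bp
  4803 − 1356 = 3447 bp
  7493 − 4803 = 2690 bp
Sorted largest to smallest: 3447, 2690, 1356 bp.

3447, 2690, 1356 bp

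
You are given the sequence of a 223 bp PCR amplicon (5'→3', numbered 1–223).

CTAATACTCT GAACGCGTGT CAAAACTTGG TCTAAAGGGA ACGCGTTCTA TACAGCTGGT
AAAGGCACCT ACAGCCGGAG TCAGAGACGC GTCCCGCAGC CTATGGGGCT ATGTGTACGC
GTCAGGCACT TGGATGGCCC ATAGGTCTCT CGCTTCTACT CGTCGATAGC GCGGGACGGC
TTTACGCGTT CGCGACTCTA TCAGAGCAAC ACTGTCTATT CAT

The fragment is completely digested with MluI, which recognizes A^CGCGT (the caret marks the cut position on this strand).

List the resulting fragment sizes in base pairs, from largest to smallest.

MluI sites (ACGCGT) start at positions 13, 41, 87, 117, 184.
MluI cuts after the first base of each site, so after positions 13, 41, 87, 117, 184.
Linear molecule, 5 cuts → 6 fragments:
  1–13 → 13 bp
  14–41 → 28 bp
  42–87 → 46 bp
  88–117 → 30 bp
  118–184 → 67 bp
  185–223 → 39 bp
Sorted largest to smallest: 67, 46, 39, 30, 28, 13 bp.

67, 46, 39, 30, 28, 13 bp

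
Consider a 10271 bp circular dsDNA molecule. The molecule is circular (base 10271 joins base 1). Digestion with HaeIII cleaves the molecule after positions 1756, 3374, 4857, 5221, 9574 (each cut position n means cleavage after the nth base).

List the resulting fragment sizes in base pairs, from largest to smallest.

4353, 2453, 1618, 1483, 364 bp

Circular molecule, 5 cuts → 5 fragments:
  3374 − 1756 = 1618 bp
  4857 − 3374 = 1483 bp
  5221 − 4857 = 364 bp
  9574 − 5221 = 4353 bp
  wrap: 10271 − 9574 + 1756 = 2453 bp
Sorted largest to smallest: 4353, 2453, 1618, 1483, 364 bp.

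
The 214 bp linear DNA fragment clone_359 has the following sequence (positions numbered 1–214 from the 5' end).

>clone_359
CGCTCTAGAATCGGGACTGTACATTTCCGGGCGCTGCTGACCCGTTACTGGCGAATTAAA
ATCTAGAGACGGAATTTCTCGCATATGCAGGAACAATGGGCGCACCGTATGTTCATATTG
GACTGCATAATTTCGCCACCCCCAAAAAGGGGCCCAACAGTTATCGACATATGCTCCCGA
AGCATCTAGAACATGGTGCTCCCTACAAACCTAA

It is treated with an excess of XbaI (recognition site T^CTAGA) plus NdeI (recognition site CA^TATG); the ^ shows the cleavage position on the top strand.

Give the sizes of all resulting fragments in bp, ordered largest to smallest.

XbaI sites (TCTAGA) start at positions 4, 62, 185.
XbaI cuts after the first base of each site, so after positions 4, 62, 185.
NdeI sites (CATATG) start at positions 82, 168.
NdeI cuts after base 2 of each site, so after positions 83, 169.
Combined cut positions: 4, 62, 83, 169, 185.
Linear molecule, 5 cuts → 6 fragments:
  1–4 → 4 bp
  5–62 → 58 bp
  63–83 → 21 bp
  84–169 → 86 bp
  170–185 → 16 bp
  186–214 → 29 bp
Sorted largest to smallest: 86, 58, 29, 21, 16, 4 bp.

86, 58, 29, 21, 16, 4 bp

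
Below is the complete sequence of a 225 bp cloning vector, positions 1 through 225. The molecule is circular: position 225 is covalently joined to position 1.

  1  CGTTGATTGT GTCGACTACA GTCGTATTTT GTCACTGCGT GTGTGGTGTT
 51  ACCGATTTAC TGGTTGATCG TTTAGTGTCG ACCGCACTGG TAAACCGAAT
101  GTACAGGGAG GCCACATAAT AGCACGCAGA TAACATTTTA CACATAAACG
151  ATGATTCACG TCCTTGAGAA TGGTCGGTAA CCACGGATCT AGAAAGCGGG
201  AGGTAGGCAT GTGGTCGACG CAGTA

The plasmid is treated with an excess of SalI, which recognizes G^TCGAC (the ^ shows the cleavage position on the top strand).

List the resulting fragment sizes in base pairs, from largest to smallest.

SalI sites (GTCGAC) start at positions 11, 77, 214.
SalI cuts after the first base of each site, so after positions 11, 77, 214.
Circular molecule, 3 cuts → 3 fragments:
  12–77 → 66 bp
  78–214 → 137 bp
  215–225 then 1–11 → 11 + 11 = 22 bp
Sorted largest to smallest: 137, 66, 22 bp.

137, 66, 22 bp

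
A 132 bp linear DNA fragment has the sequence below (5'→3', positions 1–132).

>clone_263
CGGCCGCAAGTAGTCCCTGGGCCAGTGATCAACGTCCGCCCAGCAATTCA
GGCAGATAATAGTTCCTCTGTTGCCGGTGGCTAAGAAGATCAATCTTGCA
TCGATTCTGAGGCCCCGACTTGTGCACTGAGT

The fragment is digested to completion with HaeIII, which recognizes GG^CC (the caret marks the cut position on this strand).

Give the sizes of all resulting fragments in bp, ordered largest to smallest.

91, 20, 18, 3 bp

HaeIII sites (GGCC) start at positions 2, 20, 111.
HaeIII cuts after base 2 of each site, so after positions 3, 21, 112.
Linear molecule, 3 cuts → 4 fragments:
  1–3 → 3 bp
  4–21 → 18 bp
  22–112 → 91 bp
  113–132 → 20 bp
Sorted largest to smallest: 91, 20, 18, 3 bp.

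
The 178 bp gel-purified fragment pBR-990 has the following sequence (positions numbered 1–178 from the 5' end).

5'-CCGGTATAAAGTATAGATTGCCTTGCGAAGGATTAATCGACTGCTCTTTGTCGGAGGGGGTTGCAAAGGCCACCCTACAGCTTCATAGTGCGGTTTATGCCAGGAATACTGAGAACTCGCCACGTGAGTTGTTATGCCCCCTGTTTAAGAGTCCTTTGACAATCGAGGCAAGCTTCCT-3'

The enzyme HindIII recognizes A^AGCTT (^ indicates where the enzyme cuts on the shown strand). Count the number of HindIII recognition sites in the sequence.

AAGCTT occurs starting at position 170.
HindIII cuts at 1 site.

1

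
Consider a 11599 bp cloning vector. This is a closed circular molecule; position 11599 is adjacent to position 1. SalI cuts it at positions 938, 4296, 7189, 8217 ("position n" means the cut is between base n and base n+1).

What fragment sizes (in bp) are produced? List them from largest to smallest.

4320, 3358, 2893, 1028 bp

Circular molecule, 4 cuts → 4 fragments:
  4296 − 938 = 3358 bp
  7189 − 4296 = 2893 bp
  8217 − 7189 = 1028 bp
  wrap: 11599 − 8217 + 938 = 4320 bp
Sorted largest to smallest: 4320, 3358, 2893, 1028 bp.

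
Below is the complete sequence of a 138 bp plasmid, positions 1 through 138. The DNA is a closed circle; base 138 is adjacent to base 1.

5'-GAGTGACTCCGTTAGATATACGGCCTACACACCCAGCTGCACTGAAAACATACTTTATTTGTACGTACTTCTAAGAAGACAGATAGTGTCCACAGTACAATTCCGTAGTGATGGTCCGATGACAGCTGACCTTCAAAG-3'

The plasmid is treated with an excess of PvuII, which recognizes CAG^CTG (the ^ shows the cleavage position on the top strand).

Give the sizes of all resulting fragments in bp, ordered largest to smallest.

PvuII sites (CAGCTG) start at positions 34, 123.
PvuII cuts after base 3 of each site, so after positions 36, 125.
Circular molecule, 2 cuts → 2 fragments:
  37–125 → 89 bp
  126–138 then 1–36 → 13 + 36 = 49 bp
Sorted largest to smallest: 89, 49 bp.

89, 49 bp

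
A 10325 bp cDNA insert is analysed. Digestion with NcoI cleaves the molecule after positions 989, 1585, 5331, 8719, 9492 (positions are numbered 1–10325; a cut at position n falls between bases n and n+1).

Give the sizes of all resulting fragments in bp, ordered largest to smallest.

3746, 3388, 989, 833, 773, 596 bp

Linear molecule, 5 cuts → 6 fragments:
  989 − 0 = 989 bp
  1585 − 989 = 596 bp
  5331 − 1585 = 3746 bp
  8719 − 5331 = 3388 bp
  9492 − 8719 = 773 bp
  10325 − 9492 = 833 bp
Sorted largest to smallest: 3746, 3388, 989, 833, 773, 596 bp.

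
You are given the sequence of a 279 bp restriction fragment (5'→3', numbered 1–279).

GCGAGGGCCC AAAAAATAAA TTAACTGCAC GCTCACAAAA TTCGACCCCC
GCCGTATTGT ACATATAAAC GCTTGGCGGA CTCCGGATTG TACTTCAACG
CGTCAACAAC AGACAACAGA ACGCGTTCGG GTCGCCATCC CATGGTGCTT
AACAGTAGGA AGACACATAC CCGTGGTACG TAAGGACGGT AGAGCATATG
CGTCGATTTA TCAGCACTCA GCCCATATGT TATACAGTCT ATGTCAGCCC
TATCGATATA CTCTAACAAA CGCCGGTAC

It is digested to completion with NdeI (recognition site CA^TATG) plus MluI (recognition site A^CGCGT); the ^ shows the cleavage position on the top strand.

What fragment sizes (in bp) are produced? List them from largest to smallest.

98, 75, 54, 29, 23 bp

NdeI sites (CATATG) start at positions 195, 224.
NdeI cuts after base 2 of each site, so after positions 196, 225.
MluI sites (ACGCGT) start at positions 98, 121.
MluI cuts after the first base of each site, so after positions 98, 121.
Combined cut positions: 98, 121, 196, 225.
Linear molecule, 4 cuts → 5 fragments:
  1–98 → 98 bp
  99–121 → 23 bp
  122–196 → 75 bp
  197–225 → 29 bp
  226–279 → 54 bp
Sorted largest to smallest: 98, 75, 54, 29, 23 bp.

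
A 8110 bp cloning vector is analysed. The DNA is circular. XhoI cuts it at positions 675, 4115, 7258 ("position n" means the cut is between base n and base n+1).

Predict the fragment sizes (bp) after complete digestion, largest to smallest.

3440, 3143, 1527 bp

Circular molecule, 3 cuts → 3 fragments:
  4115 − 675 = 3440 bp
  7258 − 4115 = 3143 bp
  wrap: 8110 − 7258 + 675 = 1527 bp
Sorted largest to smallest: 3440, 3143, 1527 bp.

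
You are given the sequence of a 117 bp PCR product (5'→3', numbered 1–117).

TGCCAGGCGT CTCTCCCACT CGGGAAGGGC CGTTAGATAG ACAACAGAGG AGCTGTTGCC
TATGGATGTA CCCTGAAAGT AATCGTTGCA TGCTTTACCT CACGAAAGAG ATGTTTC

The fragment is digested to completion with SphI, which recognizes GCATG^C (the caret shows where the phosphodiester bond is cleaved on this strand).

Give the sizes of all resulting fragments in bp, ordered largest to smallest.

The SphI site (GCATGC) starts at position 88.
SphI cuts after base 5 of each site (before the last base), so after position 92.
Linear molecule, 1 cut → 2 fragments:
  1–92 → 92 bp
  93–117 → 25 bp
Sorted largest to smallest: 92, 25 bp.

92, 25 bp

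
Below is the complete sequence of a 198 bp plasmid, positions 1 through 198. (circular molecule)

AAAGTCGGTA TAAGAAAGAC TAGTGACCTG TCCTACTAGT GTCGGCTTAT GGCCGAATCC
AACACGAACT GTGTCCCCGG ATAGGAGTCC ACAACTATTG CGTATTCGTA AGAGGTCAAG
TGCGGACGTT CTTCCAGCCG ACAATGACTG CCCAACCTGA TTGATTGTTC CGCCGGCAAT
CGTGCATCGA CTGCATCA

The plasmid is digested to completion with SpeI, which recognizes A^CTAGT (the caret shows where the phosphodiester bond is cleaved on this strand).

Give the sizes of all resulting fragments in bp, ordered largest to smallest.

SpeI sites (ACTAGT) start at positions 19, 35.
SpeI cuts after the first base of each site, so after positions 19, 35.
Circular molecule, 2 cuts → 2 fragments:
  20–35 → 16 bp
  36–198 then 1–19 → 163 + 19 = 182 bp
Sorted largest to smallest: 182, 16 bp.

182, 16 bp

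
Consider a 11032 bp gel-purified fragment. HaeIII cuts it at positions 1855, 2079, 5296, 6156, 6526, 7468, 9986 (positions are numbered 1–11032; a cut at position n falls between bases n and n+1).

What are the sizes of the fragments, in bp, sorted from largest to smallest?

3217, 2518, 1855, 1046, 942, 860, 370, 224 bp

Linear molecule, 7 cuts → 8 fragments:
  1855 − 0 = 1855 bp
  2079 − 1855 = 224 bp
  5296 − 2079 = 3217 bp
  6156 − 5296 = 860 bp
  6526 − 6156 = 370 bp
  7468 − 6526 = 942 bp
  9986 − 7468 = 2518 bp
  11032 − 9986 = 1046 bp
Sorted largest to smallest: 3217, 2518, 1855, 1046, 942, 860, 370, 224 bp.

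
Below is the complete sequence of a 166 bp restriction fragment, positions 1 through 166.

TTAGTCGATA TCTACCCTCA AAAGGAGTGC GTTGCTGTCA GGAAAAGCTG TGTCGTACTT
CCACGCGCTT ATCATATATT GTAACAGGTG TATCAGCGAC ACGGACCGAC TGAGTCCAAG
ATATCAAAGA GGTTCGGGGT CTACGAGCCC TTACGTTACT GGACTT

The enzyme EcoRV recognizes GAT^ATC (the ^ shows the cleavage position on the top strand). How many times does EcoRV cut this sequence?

GATATC occurs starting at positions 7, 120.
EcoRV cuts at 2 sites.

2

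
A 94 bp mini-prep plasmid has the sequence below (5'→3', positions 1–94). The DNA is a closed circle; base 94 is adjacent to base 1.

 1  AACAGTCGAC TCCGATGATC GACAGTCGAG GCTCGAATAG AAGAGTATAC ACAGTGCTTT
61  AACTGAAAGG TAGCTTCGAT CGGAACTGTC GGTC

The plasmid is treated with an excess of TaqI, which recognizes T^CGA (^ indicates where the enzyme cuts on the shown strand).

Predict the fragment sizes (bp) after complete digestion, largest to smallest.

43, 24, 13, 7, 7 bp

TaqI sites (TCGA) start at positions 6, 19, 26, 33, 76.
TaqI cuts after the first base of each site, so after positions 6, 19, 26, 33, 76.
Circular molecule, 5 cuts → 5 fragments:
  7–19 → 13 bp
  20–26 → 7 bp
  27–33 → 7 bp
  34–76 → 43 bp
  77–94 then 1–6 → 18 + 6 = 24 bp
Sorted largest to smallest: 43, 24, 13, 7, 7 bp.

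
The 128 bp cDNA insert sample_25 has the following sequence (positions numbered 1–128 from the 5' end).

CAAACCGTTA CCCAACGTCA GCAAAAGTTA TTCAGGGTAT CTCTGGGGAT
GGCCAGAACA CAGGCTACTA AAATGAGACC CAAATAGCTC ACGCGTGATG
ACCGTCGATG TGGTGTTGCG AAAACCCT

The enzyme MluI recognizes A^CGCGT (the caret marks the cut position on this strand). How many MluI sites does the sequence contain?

ACGCGT occurs starting at position 91.
MluI cuts at 1 site.

1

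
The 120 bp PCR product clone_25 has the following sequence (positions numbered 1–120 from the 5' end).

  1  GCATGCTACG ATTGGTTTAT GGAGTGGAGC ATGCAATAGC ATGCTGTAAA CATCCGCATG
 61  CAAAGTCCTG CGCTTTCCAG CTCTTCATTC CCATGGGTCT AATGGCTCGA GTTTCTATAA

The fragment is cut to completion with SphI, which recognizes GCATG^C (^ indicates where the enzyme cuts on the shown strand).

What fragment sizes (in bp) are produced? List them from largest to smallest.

60, 28, 17, 10, 5 bp

SphI sites (GCATGC) start at positions 1, 29, 39, 56.
SphI cuts after base 5 of each site (before the last base), so after positions 5, 33, 43, 60.
Linear molecule, 4 cuts → 5 fragments:
  1–5 → 5 bp
  6–33 → 28 bp
  34–43 → 10 bp
  44–60 → 17 bp
  61–120 → 60 bp
Sorted largest to smallest: 60, 28, 17, 10, 5 bp.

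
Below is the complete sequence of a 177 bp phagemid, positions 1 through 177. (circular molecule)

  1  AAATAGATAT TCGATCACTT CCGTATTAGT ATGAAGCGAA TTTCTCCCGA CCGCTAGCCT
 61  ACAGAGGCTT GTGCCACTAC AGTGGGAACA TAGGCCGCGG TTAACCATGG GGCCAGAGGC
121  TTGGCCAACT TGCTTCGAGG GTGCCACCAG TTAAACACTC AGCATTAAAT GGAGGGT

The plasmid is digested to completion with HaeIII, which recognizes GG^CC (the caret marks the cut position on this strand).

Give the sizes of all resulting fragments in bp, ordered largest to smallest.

147, 18, 12 bp

HaeIII sites (GGCC) start at positions 93, 111, 123.
HaeIII cuts after base 2 of each site, so after positions 94, 112, 124.
Circular molecule, 3 cuts → 3 fragments:
  95–112 → 18 bp
  113–124 → 12 bp
  125–177 then 1–94 → 53 + 94 = 147 bp
Sorted largest to smallest: 147, 18, 12 bp.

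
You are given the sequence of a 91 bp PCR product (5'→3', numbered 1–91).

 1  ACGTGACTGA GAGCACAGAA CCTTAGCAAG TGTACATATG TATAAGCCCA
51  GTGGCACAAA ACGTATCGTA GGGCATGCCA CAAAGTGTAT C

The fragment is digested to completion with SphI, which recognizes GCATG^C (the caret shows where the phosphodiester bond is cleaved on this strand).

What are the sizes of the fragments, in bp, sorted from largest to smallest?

77, 14 bp

The SphI site (GCATGC) starts at position 73.
SphI cuts after base 5 of each site (before the last base), so after position 77.
Linear molecule, 1 cut → 2 fragments:
  1–77 → 77 bp
  78–91 → 14 bp
Sorted largest to smallest: 77, 14 bp.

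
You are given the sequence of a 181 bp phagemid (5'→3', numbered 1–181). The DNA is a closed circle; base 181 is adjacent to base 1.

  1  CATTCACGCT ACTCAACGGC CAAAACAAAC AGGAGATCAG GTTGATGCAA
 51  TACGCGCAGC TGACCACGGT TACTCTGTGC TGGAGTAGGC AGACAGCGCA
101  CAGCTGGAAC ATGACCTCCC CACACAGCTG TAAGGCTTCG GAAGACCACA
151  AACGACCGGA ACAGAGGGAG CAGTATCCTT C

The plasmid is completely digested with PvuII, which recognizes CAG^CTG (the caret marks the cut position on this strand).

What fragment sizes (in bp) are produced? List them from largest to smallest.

PvuII sites (CAGCTG) start at positions 57, 101, 125.
PvuII cuts after base 3 of each site, so after positions 59, 103, 127.
Circular molecule, 3 cuts → 3 fragments:
  60–103 → 44 bp
  104–127 → 24 bp
  128–181 then 1–59 → 54 + 59 = 113 bp
Sorted largest to smallest: 113, 44, 24 bp.

113, 44, 24 bp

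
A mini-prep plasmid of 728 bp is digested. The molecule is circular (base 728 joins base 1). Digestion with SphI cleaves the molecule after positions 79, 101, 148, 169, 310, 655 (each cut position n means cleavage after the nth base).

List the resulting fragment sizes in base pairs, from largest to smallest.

345, 152, 141, 47, 22, 21 bp

Circular molecule, 6 cuts → 6 fragments:
  101 − 79 = 22 bp
  148 − 101 = 47 bp
  169 − 148 = 21 bp
  310 − 169 = 141 bp
  655 − 310 = 345 bp
  wrap: 728 − 655 + 79 = 152 bp
Sorted largest to smallest: 345, 152, 141, 47, 22, 21 bp.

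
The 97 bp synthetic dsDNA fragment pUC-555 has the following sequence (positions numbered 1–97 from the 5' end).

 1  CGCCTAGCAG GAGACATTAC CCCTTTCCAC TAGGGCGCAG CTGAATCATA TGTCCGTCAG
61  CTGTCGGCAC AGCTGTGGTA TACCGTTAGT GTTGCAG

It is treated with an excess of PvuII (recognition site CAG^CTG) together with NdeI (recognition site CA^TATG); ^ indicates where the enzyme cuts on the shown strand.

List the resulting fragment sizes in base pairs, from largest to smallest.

40, 25, 12, 12, 8 bp

PvuII sites (CAGCTG) start at positions 38, 58, 70.
PvuII cuts after base 3 of each site, so after positions 40, 60, 72.
The NdeI site (CATATG) starts at position 47.
NdeI cuts after base 2 of each site, so after position 48.
Combined cut positions: 40, 48, 60, 72.
Linear molecule, 4 cuts → 5 fragments:
  1–40 → 40 bp
  41–48 → 8 bp
  49–60 → 12 bp
  61–72 → 12 bp
  73–97 → 25 bp
Sorted largest to smallest: 40, 25, 12, 12, 8 bp.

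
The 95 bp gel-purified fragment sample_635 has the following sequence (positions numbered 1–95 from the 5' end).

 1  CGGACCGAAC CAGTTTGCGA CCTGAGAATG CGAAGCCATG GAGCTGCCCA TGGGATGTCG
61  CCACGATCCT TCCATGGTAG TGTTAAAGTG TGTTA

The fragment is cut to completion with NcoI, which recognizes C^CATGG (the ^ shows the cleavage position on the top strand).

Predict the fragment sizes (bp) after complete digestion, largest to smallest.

NcoI sites (CCATGG) start at positions 36, 48, 72.
NcoI cuts after the first base of each site, so after positions 36, 48, 72.
Linear molecule, 3 cuts → 4 fragments:
  1–36 → 36 bp
  37–48 → 12 bp
  49–72 → 24 bp
  73–95 → 23 bp
Sorted largest to smallest: 36, 24, 23, 12 bp.

36, 24, 23, 12 bp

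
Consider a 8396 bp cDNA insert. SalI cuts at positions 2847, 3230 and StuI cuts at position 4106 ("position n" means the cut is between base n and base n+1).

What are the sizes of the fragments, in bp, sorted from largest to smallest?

Combined cut positions (sorted): 2847, 3230, 4106.
Linear molecule, 3 cuts → 4 fragments:
  2847 − 0 = 2847 bp
  3230 − 2847 = 383 bp
  4106 − 3230 = 876 bp
  8396 − 4106 = 4290 bp
Sorted largest to smallest: 4290, 2847, 876, 383 bp.

4290, 2847, 876, 383 bp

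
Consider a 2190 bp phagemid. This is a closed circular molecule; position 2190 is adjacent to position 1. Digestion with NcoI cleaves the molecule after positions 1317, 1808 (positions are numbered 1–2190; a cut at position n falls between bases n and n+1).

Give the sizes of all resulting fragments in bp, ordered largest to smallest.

Circular molecule, 2 cuts → 2 fragments:
  1808 − 1317 = 491 bp
  wrap: 2190 − 1808 + 1317 = 1699 bp
Sorted largest to smallest: 1699, 491 bp.

1699, 491 bp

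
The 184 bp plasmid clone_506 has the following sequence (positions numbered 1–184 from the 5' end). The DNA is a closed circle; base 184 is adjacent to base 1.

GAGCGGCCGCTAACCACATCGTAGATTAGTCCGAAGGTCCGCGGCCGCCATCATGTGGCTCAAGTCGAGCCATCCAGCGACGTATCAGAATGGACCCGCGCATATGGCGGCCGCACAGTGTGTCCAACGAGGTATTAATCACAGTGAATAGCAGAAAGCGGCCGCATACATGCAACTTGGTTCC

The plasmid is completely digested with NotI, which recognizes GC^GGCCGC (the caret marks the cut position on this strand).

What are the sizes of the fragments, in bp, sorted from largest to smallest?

NotI sites (GCGGCCGC) start at positions 3, 41, 107, 158.
NotI cuts after base 2 of each site, so after positions 4, 42, 108, 159.
Circular molecule, 4 cuts → 4 fragments:
  5–42 → 38 bp
  43–108 → 66 bp
  109–159 → 51 bp
  160–184 then 1–4 → 25 + 4 = 29 bp
Sorted largest to smallest: 66, 51, 38, 29 bp.

66, 51, 38, 29 bp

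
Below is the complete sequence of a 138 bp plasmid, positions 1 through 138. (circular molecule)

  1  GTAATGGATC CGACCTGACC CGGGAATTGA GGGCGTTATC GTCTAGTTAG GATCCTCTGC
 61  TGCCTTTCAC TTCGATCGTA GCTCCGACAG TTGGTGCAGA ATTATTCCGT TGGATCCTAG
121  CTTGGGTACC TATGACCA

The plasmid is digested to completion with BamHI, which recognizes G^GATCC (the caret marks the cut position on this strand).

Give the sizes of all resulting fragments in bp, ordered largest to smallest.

BamHI sites (GGATCC) start at positions 6, 50, 112.
BamHI cuts after the first base of each site, so after positions 6, 50, 112.
Circular molecule, 3 cuts → 3 fragments:
  7–50 → 44 bp
  51–112 → 62 bp
  113–138 then 1–6 → 26 + 6 = 32 bp
Sorted largest to smallest: 62, 44, 32 bp.

62, 44, 32 bp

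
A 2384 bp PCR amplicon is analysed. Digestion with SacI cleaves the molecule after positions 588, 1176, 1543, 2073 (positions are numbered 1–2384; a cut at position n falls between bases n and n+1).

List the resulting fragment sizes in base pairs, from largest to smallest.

Linear molecule, 4 cuts → 5 fragments:
  588 − 0 = 588 bp
  1176 − 588 = 588 bp
  1543 − 1176 = 367 bp
  2073 − 1543 = 530 bp
  2384 − 2073 = 311 bp
Sorted largest to smallest: 588, 588, 530, 367, 311 bp.

588, 588, 530, 367, 311 bp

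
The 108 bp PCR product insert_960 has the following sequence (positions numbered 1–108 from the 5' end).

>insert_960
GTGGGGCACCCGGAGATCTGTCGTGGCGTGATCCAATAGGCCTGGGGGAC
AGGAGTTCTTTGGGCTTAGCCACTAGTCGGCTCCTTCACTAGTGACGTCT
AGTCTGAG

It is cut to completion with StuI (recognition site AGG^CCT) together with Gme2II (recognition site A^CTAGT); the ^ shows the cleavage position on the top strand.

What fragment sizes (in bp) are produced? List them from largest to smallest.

40, 32, 20, 16 bp

The StuI site (AGGCCT) starts at position 38.
StuI cuts after base 3 of each site, so after position 40.
Gme2II sites (ACTAGT) start at positions 72, 88.
Gme2II cuts after the first base of each site, so after positions 72, 88.
Combined cut positions: 40, 72, 88.
Linear molecule, 3 cuts → 4 fragments:
  1–40 → 40 bp
  41–72 → 32 bp
  73–88 → 16 bp
  89–108 → 20 bp
Sorted largest to smallest: 40, 32, 20, 16 bp.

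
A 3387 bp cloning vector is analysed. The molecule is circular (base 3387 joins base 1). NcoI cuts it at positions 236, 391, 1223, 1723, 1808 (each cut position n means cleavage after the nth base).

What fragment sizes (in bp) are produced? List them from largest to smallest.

1815, 832, 500, 155, 85 bp

Circular molecule, 5 cuts → 5 fragments:
  391 − 236 = 155 bp
  1223 − 391 = 832 bp
  1723 − 1223 = 500 bp
  1808 − 1723 = 85 bp
  wrap: 3387 − 1808 + 236 = 1815 bp
Sorted largest to smallest: 1815, 832, 500, 155, 85 bp.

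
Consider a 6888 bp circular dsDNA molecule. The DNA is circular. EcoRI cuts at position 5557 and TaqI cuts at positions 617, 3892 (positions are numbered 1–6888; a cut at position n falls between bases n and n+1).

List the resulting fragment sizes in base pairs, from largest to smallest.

Combined cut positions (sorted): 617, 3892, 5557.
Circular molecule, 3 cuts → 3 fragments:
  3892 − 617 = 3275 bp
  5557 − 3892 = 1665 bp
  wrap: 6888 − 5557 + 617 = 1948 bp
Sorted largest to smallest: 3275, 1948, 1665 bp.

3275, 1948, 1665 bp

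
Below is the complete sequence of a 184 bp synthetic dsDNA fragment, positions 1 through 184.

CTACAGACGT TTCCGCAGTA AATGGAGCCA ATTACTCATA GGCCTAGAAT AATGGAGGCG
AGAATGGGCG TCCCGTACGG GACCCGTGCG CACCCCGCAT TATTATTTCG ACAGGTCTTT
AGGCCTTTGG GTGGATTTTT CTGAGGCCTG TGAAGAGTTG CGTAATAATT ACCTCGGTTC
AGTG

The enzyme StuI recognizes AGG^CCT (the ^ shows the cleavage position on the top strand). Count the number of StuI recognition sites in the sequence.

AGGCCT occurs starting at positions 40, 121, 144.
StuI cuts at 3 sites.

3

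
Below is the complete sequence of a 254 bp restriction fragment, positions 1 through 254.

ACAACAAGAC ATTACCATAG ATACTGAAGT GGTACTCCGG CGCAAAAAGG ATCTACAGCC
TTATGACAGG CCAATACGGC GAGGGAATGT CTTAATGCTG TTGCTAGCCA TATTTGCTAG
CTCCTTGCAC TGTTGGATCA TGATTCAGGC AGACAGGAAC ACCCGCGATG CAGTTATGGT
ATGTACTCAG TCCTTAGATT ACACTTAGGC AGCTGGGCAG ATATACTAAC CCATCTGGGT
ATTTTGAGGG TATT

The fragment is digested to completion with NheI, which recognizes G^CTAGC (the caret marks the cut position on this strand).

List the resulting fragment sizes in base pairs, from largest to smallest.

138, 103, 13 bp

NheI sites (GCTAGC) start at positions 103, 116.
NheI cuts after the first base of each site, so after positions 103, 116.
Linear molecule, 2 cuts → 3 fragments:
  1–103 → 103 bp
  104–116 → 13 bp
  117–254 → 138 bp
Sorted largest to smallest: 138, 103, 13 bp.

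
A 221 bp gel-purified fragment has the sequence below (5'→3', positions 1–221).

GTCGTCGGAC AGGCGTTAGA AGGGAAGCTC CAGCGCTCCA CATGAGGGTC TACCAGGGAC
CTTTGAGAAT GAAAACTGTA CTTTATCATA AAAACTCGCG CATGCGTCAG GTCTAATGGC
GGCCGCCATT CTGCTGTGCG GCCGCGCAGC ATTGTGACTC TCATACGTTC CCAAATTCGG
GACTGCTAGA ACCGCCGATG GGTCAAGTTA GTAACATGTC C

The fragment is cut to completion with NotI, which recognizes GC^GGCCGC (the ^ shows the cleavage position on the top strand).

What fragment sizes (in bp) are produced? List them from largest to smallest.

NotI sites (GCGGCCGC) start at positions 119, 138.
NotI cuts after base 2 of each site, so after positions 120, 139.
Linear molecule, 2 cuts → 3 fragments:
  1–120 → 120 bp
  121–139 → 19 bp
  140–221 → 82 bp
Sorted largest to smallest: 120, 82, 19 bp.

120, 82, 19 bp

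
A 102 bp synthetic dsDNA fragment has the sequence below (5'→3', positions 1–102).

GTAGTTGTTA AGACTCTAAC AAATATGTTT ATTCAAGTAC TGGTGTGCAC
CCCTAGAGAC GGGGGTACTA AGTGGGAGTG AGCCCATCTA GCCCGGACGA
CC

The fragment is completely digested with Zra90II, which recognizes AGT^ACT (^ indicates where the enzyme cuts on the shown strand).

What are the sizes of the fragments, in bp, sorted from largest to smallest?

The Zra90II site (AGTACT) starts at position 36.
Zra90II cuts after base 3 of each site, so after position 38.
Linear molecule, 1 cut → 2 fragments:
  1–38 → 38 bp
  39–102 → 64 bp
Sorted largest to smallest: 64, 38 bp.

64, 38 bp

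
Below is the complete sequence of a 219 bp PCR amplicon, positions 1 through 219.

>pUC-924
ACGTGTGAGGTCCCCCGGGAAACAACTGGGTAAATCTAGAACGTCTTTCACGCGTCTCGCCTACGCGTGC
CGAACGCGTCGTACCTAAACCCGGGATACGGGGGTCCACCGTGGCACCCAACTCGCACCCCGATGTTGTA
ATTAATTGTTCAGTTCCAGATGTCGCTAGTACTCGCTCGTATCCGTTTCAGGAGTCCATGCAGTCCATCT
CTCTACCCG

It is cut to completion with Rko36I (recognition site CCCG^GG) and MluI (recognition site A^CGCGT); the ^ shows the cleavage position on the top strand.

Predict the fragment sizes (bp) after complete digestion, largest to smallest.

126, 33, 19, 17, 13, 11 bp

Rko36I sites (CCCGGG) start at positions 14, 90.
Rko36I cuts after base 4 of each site, so after positions 17, 93.
MluI sites (ACGCGT) start at positions 50, 63, 74.
MluI cuts after the first base of each site, so after positions 50, 63, 74.
Combined cut positions: 17, 50, 63, 74, 93.
Linear molecule, 5 cuts → 6 fragments:
  1–17 → 17 bp
  18–50 → 33 bp
  51–63 → 13 bp
  64–74 → 11 bp
  75–93 → 19 bp
  94–219 → 126 bp
Sorted largest to smallest: 126, 33, 19, 17, 13, 11 bp.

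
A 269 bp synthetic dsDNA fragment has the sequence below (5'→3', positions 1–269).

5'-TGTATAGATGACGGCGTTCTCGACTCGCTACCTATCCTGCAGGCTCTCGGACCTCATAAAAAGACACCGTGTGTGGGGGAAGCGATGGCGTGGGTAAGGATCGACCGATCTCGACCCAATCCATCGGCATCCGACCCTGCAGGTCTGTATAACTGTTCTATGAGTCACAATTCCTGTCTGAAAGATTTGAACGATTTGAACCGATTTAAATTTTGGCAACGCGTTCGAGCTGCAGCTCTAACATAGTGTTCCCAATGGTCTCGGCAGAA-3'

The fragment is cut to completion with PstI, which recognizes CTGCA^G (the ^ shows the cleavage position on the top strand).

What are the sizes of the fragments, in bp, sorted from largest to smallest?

100, 93, 41, 35 bp

PstI sites (CTGCAG) start at positions 37, 137, 230.
PstI cuts after base 5 of each site (before the last base), so after positions 41, 141, 234.
Linear molecule, 3 cuts → 4 fragments:
  1–41 → 41 bp
  42–141 → 100 bp
  142–234 → 93 bp
  235–269 → 35 bp
Sorted largest to smallest: 100, 93, 41, 35 bp.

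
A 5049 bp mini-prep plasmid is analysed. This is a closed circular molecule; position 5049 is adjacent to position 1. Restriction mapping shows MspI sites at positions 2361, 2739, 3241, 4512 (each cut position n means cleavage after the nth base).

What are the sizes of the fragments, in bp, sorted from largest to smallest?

2898, 1271, 502, 378 bp

Circular molecule, 4 cuts → 4 fragments:
  2739 − 2361 = 378 bp
  3241 − 2739 = 502 bp
  4512 − 3241 = 1271 bp
  wrap: 5049 − 4512 + 2361 = 2898 bp
Sorted largest to smallest: 2898, 1271, 502, 378 bp.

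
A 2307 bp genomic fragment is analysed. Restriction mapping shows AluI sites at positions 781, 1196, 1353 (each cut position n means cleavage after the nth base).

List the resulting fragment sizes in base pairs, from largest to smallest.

Linear molecule, 3 cuts → 4 fragments:
  781 − 0 = 781 bp
  1196 − 781 = 415 bp
  1353 − 1196 = 157 bp
  2307 − 1353 = 954 bp
Sorted largest to smallest: 954, 781, 415, 157 bp.

954, 781, 415, 157 bp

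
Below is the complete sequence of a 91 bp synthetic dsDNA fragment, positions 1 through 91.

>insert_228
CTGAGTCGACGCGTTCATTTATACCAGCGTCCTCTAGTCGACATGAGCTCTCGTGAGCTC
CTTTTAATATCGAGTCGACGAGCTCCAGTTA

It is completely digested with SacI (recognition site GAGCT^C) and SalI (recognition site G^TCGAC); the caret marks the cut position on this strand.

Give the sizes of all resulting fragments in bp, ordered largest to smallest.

SacI sites (GAGCTC) start at positions 45, 55, 80.
SacI cuts after base 5 of each site (before the last base), so after positions 49, 59, 84.
SalI sites (GTCGAC) start at positions 5, 37, 74.
SalI cuts after the first base of each site, so after positions 5, 37, 74.
Combined cut positions: 5, 37, 49, 59, 74, 84.
Linear molecule, 6 cuts → 7 fragments:
  1–5 → 5 bp
  6–37 → 32 bp
  38–49 → 12 bp
  50–59 → 10 bp
  60–74 → 15 bp
  75–84 → 10 bp
  85–91 → 7 bp
Sorted largest to smallest: 32, 15, 12, 10, 10, 7, 5 bp.

32, 15, 12, 10, 10, 7, 5 bp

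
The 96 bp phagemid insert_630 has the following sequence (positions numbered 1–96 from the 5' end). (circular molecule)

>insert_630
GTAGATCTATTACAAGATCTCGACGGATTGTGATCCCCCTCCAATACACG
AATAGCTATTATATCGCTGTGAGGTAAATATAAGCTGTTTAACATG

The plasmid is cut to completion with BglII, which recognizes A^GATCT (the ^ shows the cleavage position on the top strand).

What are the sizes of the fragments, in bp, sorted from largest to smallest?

BglII sites (AGATCT) start at positions 3, 15.
BglII cuts after the first base of each site, so after positions 3, 15.
Circular molecule, 2 cuts → 2 fragments:
  4–15 → 12 bp
  16–96 then 1–3 → 81 + 3 = 84 bp
Sorted largest to smallest: 84, 12 bp.

84, 12 bp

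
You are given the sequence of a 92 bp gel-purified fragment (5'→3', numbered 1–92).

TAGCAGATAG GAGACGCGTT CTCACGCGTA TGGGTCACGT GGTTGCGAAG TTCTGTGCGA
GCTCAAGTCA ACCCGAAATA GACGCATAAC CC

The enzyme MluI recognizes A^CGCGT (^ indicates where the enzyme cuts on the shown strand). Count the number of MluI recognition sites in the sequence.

2

ACGCGT occurs starting at positions 14, 24.
MluI cuts at 2 sites.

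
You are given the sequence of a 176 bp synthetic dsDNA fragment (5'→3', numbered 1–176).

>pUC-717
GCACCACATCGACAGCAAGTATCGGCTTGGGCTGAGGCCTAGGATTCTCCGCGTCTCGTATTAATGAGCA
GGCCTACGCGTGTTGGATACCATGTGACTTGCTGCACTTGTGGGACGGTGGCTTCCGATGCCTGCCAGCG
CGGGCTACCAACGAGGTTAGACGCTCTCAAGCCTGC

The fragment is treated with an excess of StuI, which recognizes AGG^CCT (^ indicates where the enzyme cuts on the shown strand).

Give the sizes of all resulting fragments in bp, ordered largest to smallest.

StuI sites (AGGCCT) start at positions 35, 70.
StuI cuts after base 3 of each site, so after positions 37, 72.
Linear molecule, 2 cuts → 3 fragments:
  1–37 → 37 bp
  38–72 → 35 bp
  73–176 → 104 bp
Sorted largest to smallest: 104, 37, 35 bp.

104, 37, 35 bp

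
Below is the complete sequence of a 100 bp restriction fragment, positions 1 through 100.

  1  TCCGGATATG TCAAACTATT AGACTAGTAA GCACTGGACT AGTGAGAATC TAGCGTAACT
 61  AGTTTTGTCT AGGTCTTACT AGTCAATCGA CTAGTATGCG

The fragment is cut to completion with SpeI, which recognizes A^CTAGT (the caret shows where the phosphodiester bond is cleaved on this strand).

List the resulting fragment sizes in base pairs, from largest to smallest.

23, 20, 20, 15, 12, 10 bp

SpeI sites (ACTAGT) start at positions 23, 38, 58, 78, 90.
SpeI cuts after the first base of each site, so after positions 23, 38, 58, 78, 90.
Linear molecule, 5 cuts → 6 fragments:
  1–23 → 23 bp
  24–38 → 15 bp
  39–58 → 20 bp
  59–78 → 20 bp
  79–90 → 12 bp
  91–100 → 10 bp
Sorted largest to smallest: 23, 20, 20, 15, 12, 10 bp.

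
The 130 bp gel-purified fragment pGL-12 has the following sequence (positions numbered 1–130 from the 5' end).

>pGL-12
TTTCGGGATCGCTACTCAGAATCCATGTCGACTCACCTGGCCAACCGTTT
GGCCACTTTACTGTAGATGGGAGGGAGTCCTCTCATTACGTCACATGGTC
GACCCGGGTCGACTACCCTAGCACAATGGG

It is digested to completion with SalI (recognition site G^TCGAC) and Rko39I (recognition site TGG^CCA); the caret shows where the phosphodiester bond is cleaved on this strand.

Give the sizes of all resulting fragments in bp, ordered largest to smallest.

46, 27, 22, 13, 12, 10 bp

SalI sites (GTCGAC) start at positions 27, 98, 108.
SalI cuts after the first base of each site, so after positions 27, 98, 108.
Rko39I sites (TGGCCA) start at positions 38, 50.
Rko39I cuts after base 3 of each site, so after positions 40, 52.
Combined cut positions: 27, 40, 52, 98, 108.
Linear molecule, 5 cuts → 6 fragments:
  1–27 → 27 bp
  28–40 → 13 bp
  41–52 → 12 bp
  53–98 → 46 bp
  99–108 → 10 bp
  109–130 → 22 bp
Sorted largest to smallest: 46, 27, 22, 13, 12, 10 bp.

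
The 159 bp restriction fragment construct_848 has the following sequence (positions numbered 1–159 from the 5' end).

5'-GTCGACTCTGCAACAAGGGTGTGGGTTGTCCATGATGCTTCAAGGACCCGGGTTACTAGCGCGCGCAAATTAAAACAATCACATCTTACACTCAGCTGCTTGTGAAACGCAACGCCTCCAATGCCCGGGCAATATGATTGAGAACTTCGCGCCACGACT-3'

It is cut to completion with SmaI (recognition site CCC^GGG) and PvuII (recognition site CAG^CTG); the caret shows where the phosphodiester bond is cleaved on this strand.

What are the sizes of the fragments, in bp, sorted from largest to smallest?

SmaI sites (CCCGGG) start at positions 47, 124.
SmaI cuts after base 3 of each site, so after positions 49, 126.
The PvuII site (CAGCTG) starts at position 93.
PvuII cuts after base 3 of each site, so after position 95.
Combined cut positions: 49, 95, 126.
Linear molecule, 3 cuts → 4 fragments:
  1–49 → 49 bp
  50–95 → 46 bp
  96–126 → 31 bp
  127–159 → 33 bp
Sorted largest to smallest: 49, 46, 33, 31 bp.

49, 46, 33, 31 bp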